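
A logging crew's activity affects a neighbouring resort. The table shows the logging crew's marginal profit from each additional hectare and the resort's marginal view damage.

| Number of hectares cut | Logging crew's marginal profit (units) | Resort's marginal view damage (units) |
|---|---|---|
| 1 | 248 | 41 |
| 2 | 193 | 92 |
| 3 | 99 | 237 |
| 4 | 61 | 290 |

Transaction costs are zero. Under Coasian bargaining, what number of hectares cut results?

2

Bargaining reaches the level where marginal profit last exceeds marginal view damage.
That holds through level 2 (193 ≥ 92) but not at 3 (99 < 237).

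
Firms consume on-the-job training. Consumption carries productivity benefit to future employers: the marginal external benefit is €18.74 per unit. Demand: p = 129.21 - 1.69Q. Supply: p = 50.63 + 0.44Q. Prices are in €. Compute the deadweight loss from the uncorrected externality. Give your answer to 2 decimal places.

Market equilibrium (private): 50.63 + 0.44Q = 129.21 - 1.69Q → Q_m = 36.8920.
Social marginal benefit = demand + MEB = 147.95 - 1.69Q.
Set SMB = MC: 147.95 - 1.69Q = 50.63 + 0.44Q → Q* = 45.6901.
The loss is the area between SMB and MC from Q* to Q_m; with linear curves that's a triangle of height MEB(Q_m).
DWL = ½ × 8.7981 × 18.7400 = 82.4382.

DWL = €82.44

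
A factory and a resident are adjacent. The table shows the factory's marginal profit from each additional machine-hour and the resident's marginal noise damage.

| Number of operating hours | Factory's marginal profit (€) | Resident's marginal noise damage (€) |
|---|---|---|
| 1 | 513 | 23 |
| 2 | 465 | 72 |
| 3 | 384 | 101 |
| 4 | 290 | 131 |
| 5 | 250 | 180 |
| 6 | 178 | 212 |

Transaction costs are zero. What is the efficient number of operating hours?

5

Bargaining reaches the level where marginal profit last exceeds marginal noise damage.
That holds through level 5 (250 ≥ 180) but not at 6 (178 < 212).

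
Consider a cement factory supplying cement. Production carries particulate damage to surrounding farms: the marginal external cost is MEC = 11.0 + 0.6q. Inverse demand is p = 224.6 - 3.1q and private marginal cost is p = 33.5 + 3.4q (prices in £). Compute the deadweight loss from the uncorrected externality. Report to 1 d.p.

Market equilibrium (private): 33.5 + 3.4q = 224.6 - 3.1q → q_m = 29.4000.
Social marginal cost = private MC + MEC = 44.5 + 4.0q.
Set SMC = demand: 44.5 + 4.0q = 224.6 - 3.1q → q* = 25.3662.
The welfare-loss triangle has base |q_m − q*| and height MEC(q_m) (the vertical gap between SMC and demand is zero at q* and MEC at q_m).
DWL = ½ × 4.0338 × 28.6400 = 57.7640.

DWL = £57.8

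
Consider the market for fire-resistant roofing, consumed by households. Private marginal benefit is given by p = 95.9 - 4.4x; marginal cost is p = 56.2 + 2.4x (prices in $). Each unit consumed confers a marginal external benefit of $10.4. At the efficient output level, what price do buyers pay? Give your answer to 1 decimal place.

Social marginal benefit = demand + MEB = 106.3 - 4.4x.
Set SMB = MC: 106.3 - 4.4x = 56.2 + 2.4x → x* = 7.3676.
Consumer price on the demand curve at x*: 95.9 − 4.4×7.3676 = 63.4826.

P = $63.5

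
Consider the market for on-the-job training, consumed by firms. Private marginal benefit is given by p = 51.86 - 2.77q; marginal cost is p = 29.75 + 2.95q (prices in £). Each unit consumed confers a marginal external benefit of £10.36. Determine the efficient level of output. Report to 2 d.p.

Social marginal benefit = demand + MEB = 62.22 - 2.77q.
Set SMB = MC: 62.22 - 2.77q = 29.75 + 2.95q → q* = 5.6766.

q* = 5.68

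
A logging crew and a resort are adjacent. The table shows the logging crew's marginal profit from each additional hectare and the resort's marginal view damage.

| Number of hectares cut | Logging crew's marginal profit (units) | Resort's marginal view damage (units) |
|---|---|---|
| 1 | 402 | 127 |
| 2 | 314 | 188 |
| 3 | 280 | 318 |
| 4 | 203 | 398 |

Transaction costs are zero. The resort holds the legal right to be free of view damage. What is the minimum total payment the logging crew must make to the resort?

Efficient level: marginal profit ≥ marginal view damage through level 2, so k* = 2.
With the resort holding the right, the logging crew must at least compensate total damage at k*: 127 + 188 = 315.

315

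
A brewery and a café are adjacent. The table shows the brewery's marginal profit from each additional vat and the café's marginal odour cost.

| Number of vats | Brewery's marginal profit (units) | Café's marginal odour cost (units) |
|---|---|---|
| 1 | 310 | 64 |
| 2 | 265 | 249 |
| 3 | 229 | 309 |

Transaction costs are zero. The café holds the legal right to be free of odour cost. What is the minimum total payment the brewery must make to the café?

313

Efficient level: marginal profit ≥ marginal odour cost through level 2, so k* = 2.
With the café holding the right, the brewery must at least compensate total damage at k*: 64 + 249 = 313.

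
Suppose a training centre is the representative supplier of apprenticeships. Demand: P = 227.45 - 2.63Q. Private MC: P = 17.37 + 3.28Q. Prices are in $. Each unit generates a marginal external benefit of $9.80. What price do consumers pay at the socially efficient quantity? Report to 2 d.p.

Social marginal cost = private MC − MEB = 7.57 + 3.28Q.
Set SMC = demand: 7.57 + 3.28Q = 227.45 - 2.63Q → Q* = 37.2047.
Consumer price on the demand curve at Q*: 227.45 − 2.63×37.2047 = 129.6016.

P = $129.60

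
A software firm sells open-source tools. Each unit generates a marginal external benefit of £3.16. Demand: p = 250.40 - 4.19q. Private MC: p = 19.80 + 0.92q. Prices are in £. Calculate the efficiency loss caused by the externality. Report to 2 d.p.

DWL = £0.98

Market equilibrium (private): 19.80 + 0.92q = 250.40 - 4.19q → q_m = 45.1272.
Social marginal cost = private MC − MEB = 16.64 + 0.92q.
Set SMC = demand: 16.64 + 0.92q = 250.40 - 4.19q → q* = 45.7456.
Height of the DWL triangle at q_m is demand(q_m) − SMC(q_m) = MEB(q_m) = 3.1600.
DWL = ½ × 0.6184 × 3.1600 = 0.9771.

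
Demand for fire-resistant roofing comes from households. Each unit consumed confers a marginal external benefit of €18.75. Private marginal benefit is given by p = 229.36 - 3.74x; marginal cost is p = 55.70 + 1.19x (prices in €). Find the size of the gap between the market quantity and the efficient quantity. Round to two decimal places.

3.80 units

Market equilibrium (private): 55.70 + 1.19x = 229.36 - 3.74x → x_m = 35.2252.
Social marginal benefit = demand + MEB = 248.11 - 3.74x.
Set SMB = MC: 248.11 - 3.74x = 55.70 + 1.19x → x* = 39.0284.
Gap = |35.2252 − 39.0284| = 3.8032.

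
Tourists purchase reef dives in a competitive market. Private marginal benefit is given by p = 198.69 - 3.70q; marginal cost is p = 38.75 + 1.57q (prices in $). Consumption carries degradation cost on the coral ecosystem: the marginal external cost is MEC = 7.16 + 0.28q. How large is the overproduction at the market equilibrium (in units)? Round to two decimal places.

2.82 units

Market equilibrium (private): 38.75 + 1.57q = 198.69 - 3.70q → q_m = 30.3491.
Social marginal benefit = demand − MEC = 191.53 - 3.98q.
Set SMB = MC: 191.53 - 3.98q = 38.75 + 1.57q → q* = 27.5279.
Gap = |30.3491 − 27.5279| = 2.8212.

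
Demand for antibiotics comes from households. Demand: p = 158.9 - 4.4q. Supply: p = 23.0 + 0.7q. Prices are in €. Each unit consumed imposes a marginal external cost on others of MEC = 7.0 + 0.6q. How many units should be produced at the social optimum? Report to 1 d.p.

Social marginal benefit = demand − MEC = 151.9 - 5.0q.
Set SMB = MC: 151.9 - 5.0q = 23.0 + 0.7q → q* = 22.6140.

q* = 22.6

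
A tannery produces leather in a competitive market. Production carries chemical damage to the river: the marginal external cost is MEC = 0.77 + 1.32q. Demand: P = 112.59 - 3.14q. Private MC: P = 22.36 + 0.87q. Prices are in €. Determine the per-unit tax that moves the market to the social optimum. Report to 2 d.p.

Social marginal cost = private MC + MEC = 23.13 + 2.19q.
Set SMC = demand: 23.13 + 2.19q = 112.59 - 3.14q → q* = 16.7842.
The Pigouvian tax equals MEC at q*: 0.77 + 1.32×16.7842 = 22.9251.

tax = €22.93 per unit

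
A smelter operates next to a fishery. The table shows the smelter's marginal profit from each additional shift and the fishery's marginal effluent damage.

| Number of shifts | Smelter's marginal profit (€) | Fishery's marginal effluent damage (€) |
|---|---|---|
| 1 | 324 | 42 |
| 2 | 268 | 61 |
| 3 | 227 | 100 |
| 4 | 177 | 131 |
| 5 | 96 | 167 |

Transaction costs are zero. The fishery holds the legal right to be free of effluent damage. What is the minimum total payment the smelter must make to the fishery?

Efficient level: marginal profit ≥ marginal effluent damage through level 4, so k* = 4.
With the fishery holding the right, the smelter must at least compensate total damage at k*: 42 + 61 + 100 + 131 = 334.

€334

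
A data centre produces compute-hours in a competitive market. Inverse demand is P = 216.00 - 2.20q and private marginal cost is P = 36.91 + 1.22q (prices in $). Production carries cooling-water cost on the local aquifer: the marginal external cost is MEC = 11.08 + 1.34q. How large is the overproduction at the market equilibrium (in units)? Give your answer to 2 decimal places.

17.07 units

Market equilibrium (private): 36.91 + 1.22q = 216.00 - 2.20q → q_m = 52.3655.
Social marginal cost = private MC + MEC = 47.99 + 2.56q.
Set SMC = demand: 47.99 + 2.56q = 216.00 - 2.20q → q* = 35.2962.
Gap = |52.3655 − 35.2962| = 17.0693.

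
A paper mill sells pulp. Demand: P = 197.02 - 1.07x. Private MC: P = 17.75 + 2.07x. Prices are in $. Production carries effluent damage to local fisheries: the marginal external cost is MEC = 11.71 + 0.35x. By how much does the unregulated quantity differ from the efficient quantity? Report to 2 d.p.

9.08 units

Market equilibrium (private): 17.75 + 2.07x = 197.02 - 1.07x → x_m = 57.0924.
Social marginal cost = private MC + MEC = 29.46 + 2.42x.
Set SMC = demand: 29.46 + 2.42x = 197.02 - 1.07x → x* = 48.0115.
Gap = |57.0924 − 48.0115| = 9.0809.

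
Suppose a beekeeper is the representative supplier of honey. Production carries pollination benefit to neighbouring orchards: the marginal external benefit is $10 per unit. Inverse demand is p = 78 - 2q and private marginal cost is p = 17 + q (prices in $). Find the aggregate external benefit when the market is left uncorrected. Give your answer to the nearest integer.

Market equilibrium (private): 17 + q = 78 - 2q → q_m = 20.3333.
Total external benefit = MEB × q_m = 10 × 20.3333 = 203.3330.

$203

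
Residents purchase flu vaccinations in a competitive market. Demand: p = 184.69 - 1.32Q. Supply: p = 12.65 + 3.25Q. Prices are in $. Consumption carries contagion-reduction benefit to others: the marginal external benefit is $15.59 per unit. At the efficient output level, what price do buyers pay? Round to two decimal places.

P = $130.49

Social marginal benefit = demand + MEB = 200.28 - 1.32Q.
Set SMB = MC: 200.28 - 1.32Q = 12.65 + 3.25Q → Q* = 41.0569.
Consumer price on the demand curve at Q*: 184.69 − 1.32×41.0569 = 130.4949.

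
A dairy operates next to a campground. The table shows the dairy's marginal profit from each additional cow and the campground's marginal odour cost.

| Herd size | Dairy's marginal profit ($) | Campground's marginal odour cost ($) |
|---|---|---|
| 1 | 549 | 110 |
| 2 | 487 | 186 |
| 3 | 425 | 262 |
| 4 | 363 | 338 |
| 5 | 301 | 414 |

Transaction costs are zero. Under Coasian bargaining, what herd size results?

Bargaining reaches the level where marginal profit last exceeds marginal odour cost.
That holds through level 4 (363 ≥ 338) but not at 5 (301 < 414).

4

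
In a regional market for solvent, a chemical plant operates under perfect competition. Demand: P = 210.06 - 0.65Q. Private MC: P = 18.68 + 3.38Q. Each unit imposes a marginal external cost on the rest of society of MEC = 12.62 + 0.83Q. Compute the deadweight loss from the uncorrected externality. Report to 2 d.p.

DWL = 278.57

Market equilibrium (private): 18.68 + 3.38Q = 210.06 - 0.65Q → Q_m = 47.4888.
Social marginal cost = private MC + MEC = 31.30 + 4.21Q.
Set SMC = demand: 31.30 + 4.21Q = 210.06 - 0.65Q → Q* = 36.7819.
Height of the DWL triangle at Q_m is SMC(Q_m) − demand(Q_m) = MEC(Q_m) = 52.0357.
DWL = ½ × 10.7069 × 52.0357 = 278.5705.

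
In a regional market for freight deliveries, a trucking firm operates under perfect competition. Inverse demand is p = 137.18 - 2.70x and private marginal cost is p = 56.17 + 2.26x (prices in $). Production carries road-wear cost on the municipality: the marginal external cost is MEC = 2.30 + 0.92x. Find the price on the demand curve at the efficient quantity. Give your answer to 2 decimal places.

Social marginal cost = private MC + MEC = 58.47 + 3.18x.
Set SMC = demand: 58.47 + 3.18x = 137.18 - 2.70x → x* = 13.3861.
Consumer price on the demand curve at x*: 137.18 − 2.70×13.3861 = 101.0375.

P = $101.04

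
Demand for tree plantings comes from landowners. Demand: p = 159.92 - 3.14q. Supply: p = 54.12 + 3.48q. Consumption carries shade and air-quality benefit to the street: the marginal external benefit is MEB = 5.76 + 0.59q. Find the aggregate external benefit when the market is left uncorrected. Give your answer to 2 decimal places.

Market equilibrium (private): 54.12 + 3.48q = 159.92 - 3.14q → q_m = 15.9819.
Total external benefit = ∫₀^{q_m} (5.76 + 0.59q) dq = 5.76×15.9819 + ½×0.59×15.9819² = 167.4050.

167.40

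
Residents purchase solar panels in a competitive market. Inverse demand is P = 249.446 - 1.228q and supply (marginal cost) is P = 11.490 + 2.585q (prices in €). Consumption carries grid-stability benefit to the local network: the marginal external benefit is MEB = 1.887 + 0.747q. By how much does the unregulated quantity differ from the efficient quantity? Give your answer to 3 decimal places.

Market equilibrium (private): 11.490 + 2.585q = 249.446 - 1.228q → q_m = 62.4065.
Social marginal benefit = demand + MEB = 251.333 - 0.481q.
Set SMB = MC: 251.333 - 0.481q = 11.490 + 2.585q → q* = 78.2267.
Gap = |62.4065 − 78.2267| = 15.8202.

15.820 units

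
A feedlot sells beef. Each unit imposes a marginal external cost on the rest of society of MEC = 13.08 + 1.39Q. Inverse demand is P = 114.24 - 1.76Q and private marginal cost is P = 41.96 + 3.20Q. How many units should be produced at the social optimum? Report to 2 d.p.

Q* = 9.32

Social marginal cost = private MC + MEC = 55.04 + 4.59Q.
Set SMC = demand: 55.04 + 4.59Q = 114.24 - 1.76Q → Q* = 9.3228.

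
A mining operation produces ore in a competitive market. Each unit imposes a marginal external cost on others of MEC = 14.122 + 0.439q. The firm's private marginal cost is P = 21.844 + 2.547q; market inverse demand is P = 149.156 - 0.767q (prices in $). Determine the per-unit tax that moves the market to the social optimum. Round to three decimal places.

Social marginal cost = private MC + MEC = 35.966 + 2.986q.
Set SMC = demand: 35.966 + 2.986q = 149.156 - 0.767q → q* = 30.1599.
The Pigouvian tax equals MEC at q*: 14.122 + 0.439×30.1599 = 27.3622.

tax = $27.362 per unit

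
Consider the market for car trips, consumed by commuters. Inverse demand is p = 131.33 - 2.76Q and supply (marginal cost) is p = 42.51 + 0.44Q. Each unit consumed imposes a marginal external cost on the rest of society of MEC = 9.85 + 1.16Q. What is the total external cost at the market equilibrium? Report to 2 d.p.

720.24

Market equilibrium (private): 42.51 + 0.44Q = 131.33 - 2.76Q → Q_m = 27.7563.
Total external cost = ∫₀^{Q_m} (9.85 + 1.16Q) dQ = 9.85×27.7563 + ½×1.16×27.7563² = 720.2386.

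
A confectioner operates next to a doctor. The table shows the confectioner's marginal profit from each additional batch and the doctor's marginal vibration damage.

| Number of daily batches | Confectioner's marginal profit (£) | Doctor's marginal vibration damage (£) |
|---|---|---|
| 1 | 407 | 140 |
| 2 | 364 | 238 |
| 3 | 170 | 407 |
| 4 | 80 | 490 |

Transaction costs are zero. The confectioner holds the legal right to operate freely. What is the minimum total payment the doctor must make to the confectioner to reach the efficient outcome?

Left alone the confectioner would choose level 4 (marginal profit stays positive).
Efficient level: k* = 2 (marginal profit ≥ marginal vibration damage through 2).
The doctor must at least cover the confectioner's forgone profit from cutting 4→2: 170 + 80 = 250.

£250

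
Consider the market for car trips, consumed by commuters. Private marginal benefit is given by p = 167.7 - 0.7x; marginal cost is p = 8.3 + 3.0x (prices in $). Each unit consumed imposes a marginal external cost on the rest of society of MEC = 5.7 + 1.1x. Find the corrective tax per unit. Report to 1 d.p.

tax = $40.9 per unit

Social marginal benefit = demand − MEC = 162.0 - 1.8x.
Set SMB = MC: 162.0 - 1.8x = 8.3 + 3.0x → x* = 32.0208.
The Pigouvian tax equals MEC at x*: 5.7 + 1.1×32.0208 = 40.9229.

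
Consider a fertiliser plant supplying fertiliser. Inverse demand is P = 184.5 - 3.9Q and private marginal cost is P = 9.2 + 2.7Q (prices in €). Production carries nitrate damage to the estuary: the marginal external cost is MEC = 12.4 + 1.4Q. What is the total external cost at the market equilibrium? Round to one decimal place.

Market equilibrium (private): 9.2 + 2.7Q = 184.5 - 3.9Q → Q_m = 26.5606.
Total external cost = ∫₀^{Q_m} (12.4 + 1.4Q) dQ = 12.4×26.5606 + ½×1.4×26.5606² = 823.1773.

€823.2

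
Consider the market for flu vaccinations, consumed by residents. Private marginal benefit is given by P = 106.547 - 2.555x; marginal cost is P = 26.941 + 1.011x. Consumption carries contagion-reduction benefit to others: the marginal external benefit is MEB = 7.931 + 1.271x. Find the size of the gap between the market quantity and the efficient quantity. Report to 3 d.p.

Market equilibrium (private): 26.941 + 1.011x = 106.547 - 2.555x → x_m = 22.3236.
Social marginal benefit = demand + MEB = 114.478 - 1.284x.
Set SMB = MC: 114.478 - 1.284x = 26.941 + 1.011x → x* = 38.1425.
Gap = |22.3236 − 38.1425| = 15.8189.

15.819 units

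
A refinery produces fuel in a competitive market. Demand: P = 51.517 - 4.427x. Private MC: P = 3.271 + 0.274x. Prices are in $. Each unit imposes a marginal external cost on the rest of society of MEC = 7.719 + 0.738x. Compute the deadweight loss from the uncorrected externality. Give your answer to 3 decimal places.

Market equilibrium (private): 3.271 + 0.274x = 51.517 - 4.427x → x_m = 10.2629.
Social marginal cost = private MC + MEC = 10.990 + 1.012x.
Set SMC = demand: 10.990 + 1.012x = 51.517 - 4.427x → x* = 7.4512.
The welfare-loss triangle has base |x_m − x*| and height MEC(x_m) (the vertical gap between SMC and demand is zero at x* and MEC at x_m).
DWL = ½ × 2.8117 × 15.2930 = 21.4997.

DWL = $21.500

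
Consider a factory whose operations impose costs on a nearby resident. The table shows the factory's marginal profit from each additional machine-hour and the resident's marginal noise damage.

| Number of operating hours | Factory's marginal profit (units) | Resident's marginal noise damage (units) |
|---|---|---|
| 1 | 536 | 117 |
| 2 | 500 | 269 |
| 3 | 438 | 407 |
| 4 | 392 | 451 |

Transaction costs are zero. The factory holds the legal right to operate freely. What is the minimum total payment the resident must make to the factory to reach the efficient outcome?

392

Left alone the factory would choose level 4 (marginal profit stays positive).
Efficient level: k* = 3 (marginal profit ≥ marginal noise damage through 3).
The resident must at least cover the factory's forgone profit from cutting 4→3: 392 = 392.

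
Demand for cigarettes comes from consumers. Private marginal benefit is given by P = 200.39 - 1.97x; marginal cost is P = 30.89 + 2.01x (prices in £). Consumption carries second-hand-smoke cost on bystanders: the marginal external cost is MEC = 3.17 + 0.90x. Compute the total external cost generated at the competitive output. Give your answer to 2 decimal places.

£951.18

Market equilibrium (private): 30.89 + 2.01x = 200.39 - 1.97x → x_m = 42.5879.
Total external cost = ∫₀^{x_m} (3.17 + 0.90x) dx = 3.17×42.5879 + ½×0.90×42.5879² = 951.1818.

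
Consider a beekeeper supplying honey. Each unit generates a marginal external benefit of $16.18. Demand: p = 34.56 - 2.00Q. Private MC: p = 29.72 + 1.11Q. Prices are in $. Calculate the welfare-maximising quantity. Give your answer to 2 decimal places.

Q* = 6.76

Social marginal cost = private MC − MEB = 13.54 + 1.11Q.
Set SMC = demand: 13.54 + 1.11Q = 34.56 - 2.00Q → Q* = 6.7588.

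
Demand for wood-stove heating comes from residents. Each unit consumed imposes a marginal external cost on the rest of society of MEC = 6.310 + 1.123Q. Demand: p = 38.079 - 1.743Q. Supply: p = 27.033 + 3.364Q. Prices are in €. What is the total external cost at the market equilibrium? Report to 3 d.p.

€16.275

Market equilibrium (private): 27.033 + 3.364Q = 38.079 - 1.743Q → Q_m = 2.1629.
Total external cost = ∫₀^{Q_m} (6.310 + 1.123Q) dQ = 6.310×2.1629 + ½×1.123×2.1629² = 16.2747.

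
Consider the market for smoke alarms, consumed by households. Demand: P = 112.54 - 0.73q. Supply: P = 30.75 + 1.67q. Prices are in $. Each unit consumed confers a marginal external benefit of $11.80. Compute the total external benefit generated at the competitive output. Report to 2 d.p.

$402.13

Market equilibrium (private): 30.75 + 1.67q = 112.54 - 0.73q → q_m = 34.0792.
Total external benefit = MEB × q_m = 11.80 × 34.0792 = 402.1346.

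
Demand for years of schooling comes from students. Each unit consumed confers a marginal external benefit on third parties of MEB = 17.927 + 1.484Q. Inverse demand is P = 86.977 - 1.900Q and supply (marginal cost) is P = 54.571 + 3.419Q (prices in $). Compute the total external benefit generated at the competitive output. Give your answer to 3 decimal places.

$136.762

Market equilibrium (private): 54.571 + 3.419Q = 86.977 - 1.900Q → Q_m = 6.0925.
Total external benefit = ∫₀^{Q_m} (17.927 + 1.484Q) dQ = 17.927×6.0925 + ½×1.484×6.0925² = 136.7622.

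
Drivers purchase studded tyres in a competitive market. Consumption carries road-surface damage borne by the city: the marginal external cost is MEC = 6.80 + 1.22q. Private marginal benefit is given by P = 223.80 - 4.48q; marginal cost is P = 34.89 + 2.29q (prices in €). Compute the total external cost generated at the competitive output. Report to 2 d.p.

€664.71

Market equilibrium (private): 34.89 + 2.29q = 223.80 - 4.48q → q_m = 27.9040.
Total external cost = ∫₀^{q_m} (6.80 + 1.22q) dq = 6.80×27.9040 + ½×1.22×27.9040² = 664.7135.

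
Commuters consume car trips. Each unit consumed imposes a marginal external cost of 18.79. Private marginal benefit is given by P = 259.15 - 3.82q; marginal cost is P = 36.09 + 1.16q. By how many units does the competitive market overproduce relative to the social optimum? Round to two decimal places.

3.77 units

Market equilibrium (private): 36.09 + 1.16q = 259.15 - 3.82q → q_m = 44.7912.
Social marginal benefit = demand − MEC = 240.36 - 3.82q.
Set SMB = MC: 240.36 - 3.82q = 36.09 + 1.16q → q* = 41.0181.
Gap = |44.7912 − 41.0181| = 3.7731.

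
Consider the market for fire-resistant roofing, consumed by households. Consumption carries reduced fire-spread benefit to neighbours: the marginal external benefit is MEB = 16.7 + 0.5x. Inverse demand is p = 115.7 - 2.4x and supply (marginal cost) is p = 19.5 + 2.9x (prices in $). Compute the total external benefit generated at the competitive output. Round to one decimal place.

$385.5

Market equilibrium (private): 19.5 + 2.9x = 115.7 - 2.4x → x_m = 18.1509.
Total external benefit = ∫₀^{x_m} (16.7 + 0.5x) dx = 16.7×18.1509 + ½×0.5×18.1509² = 385.4838.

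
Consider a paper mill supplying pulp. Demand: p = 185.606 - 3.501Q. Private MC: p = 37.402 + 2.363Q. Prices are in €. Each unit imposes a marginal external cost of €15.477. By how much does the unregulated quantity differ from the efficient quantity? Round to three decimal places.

2.639 units

Market equilibrium (private): 37.402 + 2.363Q = 185.606 - 3.501Q → Q_m = 25.2735.
Social marginal cost = private MC + MEC = 52.879 + 2.363Q.
Set SMC = demand: 52.879 + 2.363Q = 185.606 - 3.501Q → Q* = 22.6342.
Gap = |25.2735 − 22.6342| = 2.6393.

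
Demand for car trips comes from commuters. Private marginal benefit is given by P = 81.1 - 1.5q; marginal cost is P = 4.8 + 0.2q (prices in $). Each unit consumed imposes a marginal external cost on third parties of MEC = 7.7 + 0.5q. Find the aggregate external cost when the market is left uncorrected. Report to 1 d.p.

Market equilibrium (private): 4.8 + 0.2q = 81.1 - 1.5q → q_m = 44.8824.
Total external cost = ∫₀^{q_m} (7.7 + 0.5q) dq = 7.7×44.8824 + ½×0.5×44.8824² = 849.2019.

$849.2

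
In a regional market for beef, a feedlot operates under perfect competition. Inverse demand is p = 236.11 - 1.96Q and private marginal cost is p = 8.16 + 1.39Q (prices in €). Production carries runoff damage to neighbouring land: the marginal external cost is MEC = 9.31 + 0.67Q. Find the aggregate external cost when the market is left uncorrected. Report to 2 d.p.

€2184.58

Market equilibrium (private): 8.16 + 1.39Q = 236.11 - 1.96Q → Q_m = 68.0448.
Total external cost = ∫₀^{Q_m} (9.31 + 0.67Q) dQ = 9.31×68.0448 + ½×0.67×68.0448² = 2184.5788.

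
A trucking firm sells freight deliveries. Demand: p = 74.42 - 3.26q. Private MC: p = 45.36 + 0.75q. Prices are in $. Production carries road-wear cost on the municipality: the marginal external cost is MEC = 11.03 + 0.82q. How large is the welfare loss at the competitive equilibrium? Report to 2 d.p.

Market equilibrium (private): 45.36 + 0.75q = 74.42 - 3.26q → q_m = 7.2469.
Social marginal cost = private MC + MEC = 56.39 + 1.57q.
Set SMC = demand: 56.39 + 1.57q = 74.42 - 3.26q → q* = 3.7329.
The loss is the area between SMC and demand from q* to q_m; with linear curves that's a triangle of height MEC(q_m).
DWL = ½ × 3.5140 × 16.9724 = 29.8205.

DWL = $29.82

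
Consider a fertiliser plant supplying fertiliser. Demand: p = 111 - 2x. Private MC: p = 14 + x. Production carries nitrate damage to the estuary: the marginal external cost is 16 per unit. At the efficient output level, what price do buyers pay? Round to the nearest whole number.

P = 57

Social marginal cost = private MC + MEC = 30 + x.
Set SMC = demand: 30 + x = 111 - 2x → x* = 27.0000.
Consumer price on the demand curve at x*: 111 − 2×27.0000 = 57.0000.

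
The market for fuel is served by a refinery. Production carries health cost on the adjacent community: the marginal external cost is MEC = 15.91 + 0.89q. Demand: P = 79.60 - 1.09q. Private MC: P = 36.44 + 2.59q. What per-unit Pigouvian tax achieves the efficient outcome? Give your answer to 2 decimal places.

Social marginal cost = private MC + MEC = 52.35 + 3.48q.
Set SMC = demand: 52.35 + 3.48q = 79.60 - 1.09q → q* = 5.9628.
The Pigouvian tax equals MEC at q*: 15.91 + 0.89×5.9628 = 21.2169.

tax = 21.22 per unit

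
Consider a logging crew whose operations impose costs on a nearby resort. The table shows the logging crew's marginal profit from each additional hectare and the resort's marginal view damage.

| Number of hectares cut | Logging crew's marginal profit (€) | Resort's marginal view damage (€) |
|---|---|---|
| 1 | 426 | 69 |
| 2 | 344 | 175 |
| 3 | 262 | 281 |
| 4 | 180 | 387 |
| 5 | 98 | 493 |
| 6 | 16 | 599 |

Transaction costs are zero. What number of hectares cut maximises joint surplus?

2

Bargaining reaches the level where marginal profit last exceeds marginal view damage.
That holds through level 2 (344 ≥ 175) but not at 3 (262 < 281).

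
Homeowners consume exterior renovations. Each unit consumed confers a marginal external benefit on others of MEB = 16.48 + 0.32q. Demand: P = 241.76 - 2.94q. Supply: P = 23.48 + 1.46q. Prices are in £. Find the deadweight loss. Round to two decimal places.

Market equilibrium (private): 23.48 + 1.46q = 241.76 - 2.94q → q_m = 49.6091.
Social marginal benefit = demand + MEB = 258.24 - 2.62q.
Set SMB = MC: 258.24 - 2.62q = 23.48 + 1.46q → q* = 57.5392.
The welfare-loss triangle has base |q_m − q*| and height MEB(q_m) (the vertical gap between SMB and MC is zero at q* and MEB at q_m).
DWL = ½ × 7.9301 × 32.3549 = 128.2888.

DWL = £128.29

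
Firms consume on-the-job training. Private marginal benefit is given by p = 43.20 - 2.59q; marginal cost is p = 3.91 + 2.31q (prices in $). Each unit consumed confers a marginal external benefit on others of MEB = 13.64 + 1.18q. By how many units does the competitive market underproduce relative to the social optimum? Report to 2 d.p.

Market equilibrium (private): 3.91 + 2.31q = 43.20 - 2.59q → q_m = 8.0184.
Social marginal benefit = demand + MEB = 56.84 - 1.41q.
Set SMB = MC: 56.84 - 1.41q = 3.91 + 2.31q → q* = 14.2285.
Gap = |8.0184 − 14.2285| = 6.2101.

6.21 units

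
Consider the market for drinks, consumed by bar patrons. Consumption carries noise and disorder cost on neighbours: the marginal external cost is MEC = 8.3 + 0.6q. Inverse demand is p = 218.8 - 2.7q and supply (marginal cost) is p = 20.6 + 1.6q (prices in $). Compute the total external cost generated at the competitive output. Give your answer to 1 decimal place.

Market equilibrium (private): 20.6 + 1.6q = 218.8 - 2.7q → q_m = 46.0930.
Total external cost = ∫₀^{q_m} (8.3 + 0.6q) dq = 8.3×46.0930 + ½×0.6×46.0930² = 1019.9413.

$1019.9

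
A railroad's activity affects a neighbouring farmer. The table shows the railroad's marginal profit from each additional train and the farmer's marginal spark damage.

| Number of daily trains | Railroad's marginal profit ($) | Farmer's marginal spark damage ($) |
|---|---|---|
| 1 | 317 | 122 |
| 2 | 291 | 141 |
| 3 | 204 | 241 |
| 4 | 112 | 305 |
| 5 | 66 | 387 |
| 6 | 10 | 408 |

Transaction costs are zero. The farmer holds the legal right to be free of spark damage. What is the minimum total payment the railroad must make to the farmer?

Efficient level: marginal profit ≥ marginal spark damage through level 2, so k* = 2.
With the farmer holding the right, the railroad must at least compensate total damage at k*: 122 + 141 = 263.

$263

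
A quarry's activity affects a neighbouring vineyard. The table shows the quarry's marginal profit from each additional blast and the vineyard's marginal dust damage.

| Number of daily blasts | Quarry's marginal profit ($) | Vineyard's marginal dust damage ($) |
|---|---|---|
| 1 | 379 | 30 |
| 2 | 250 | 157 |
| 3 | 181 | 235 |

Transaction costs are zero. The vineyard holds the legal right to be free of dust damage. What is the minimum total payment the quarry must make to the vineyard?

Efficient level: marginal profit ≥ marginal dust damage through level 2, so k* = 2.
With the vineyard holding the right, the quarry must at least compensate total damage at k*: 30 + 157 = 187.

$187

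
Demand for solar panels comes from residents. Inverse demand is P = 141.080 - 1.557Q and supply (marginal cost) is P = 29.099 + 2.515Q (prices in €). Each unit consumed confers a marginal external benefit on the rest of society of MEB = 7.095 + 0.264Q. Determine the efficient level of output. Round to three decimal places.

Q* = 31.270

Social marginal benefit = demand + MEB = 148.175 - 1.293Q.
Set SMB = MC: 148.175 - 1.293Q = 29.099 + 2.515Q → Q* = 31.2700.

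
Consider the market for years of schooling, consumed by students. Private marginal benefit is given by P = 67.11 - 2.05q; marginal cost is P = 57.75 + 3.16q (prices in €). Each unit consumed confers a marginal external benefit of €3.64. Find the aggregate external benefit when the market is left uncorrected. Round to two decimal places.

€6.54

Market equilibrium (private): 57.75 + 3.16q = 67.11 - 2.05q → q_m = 1.7965.
Total external benefit = MEB × q_m = 3.64 × 1.7965 = 6.5393.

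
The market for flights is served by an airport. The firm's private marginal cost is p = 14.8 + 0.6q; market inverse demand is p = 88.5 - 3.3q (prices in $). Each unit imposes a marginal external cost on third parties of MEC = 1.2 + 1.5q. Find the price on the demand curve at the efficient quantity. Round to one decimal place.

P = $44.2

Social marginal cost = private MC + MEC = 16.0 + 2.1q.
Set SMC = demand: 16.0 + 2.1q = 88.5 - 3.3q → q* = 13.4259.
Consumer price on the demand curve at q*: 88.5 − 3.3×13.4259 = 44.1945.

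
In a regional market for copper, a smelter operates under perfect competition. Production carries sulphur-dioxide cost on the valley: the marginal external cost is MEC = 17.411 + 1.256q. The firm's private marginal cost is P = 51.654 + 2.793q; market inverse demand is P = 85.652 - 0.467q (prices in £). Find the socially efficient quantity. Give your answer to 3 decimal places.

Social marginal cost = private MC + MEC = 69.065 + 4.049q.
Set SMC = demand: 69.065 + 4.049q = 85.652 - 0.467q → q* = 3.6729.

q* = 3.673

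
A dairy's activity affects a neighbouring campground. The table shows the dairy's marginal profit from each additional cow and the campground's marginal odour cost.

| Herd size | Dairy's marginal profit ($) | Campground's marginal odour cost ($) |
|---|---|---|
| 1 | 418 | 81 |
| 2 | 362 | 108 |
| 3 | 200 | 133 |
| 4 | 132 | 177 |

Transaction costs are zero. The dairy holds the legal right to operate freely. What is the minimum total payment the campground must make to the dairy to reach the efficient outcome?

Left alone the dairy would choose level 4 (marginal profit stays positive).
Efficient level: k* = 3 (marginal profit ≥ marginal odour cost through 3).
The campground must at least cover the dairy's forgone profit from cutting 4→3: 132 = 132.

$132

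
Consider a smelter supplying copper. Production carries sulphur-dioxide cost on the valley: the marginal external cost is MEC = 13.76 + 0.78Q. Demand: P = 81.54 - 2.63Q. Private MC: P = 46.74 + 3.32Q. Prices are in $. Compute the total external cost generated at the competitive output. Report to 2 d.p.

$93.82

Market equilibrium (private): 46.74 + 3.32Q = 81.54 - 2.63Q → Q_m = 5.8487.
Total external cost = ∫₀^{Q_m} (13.76 + 0.78Q) dQ = 13.76×5.8487 + ½×0.78×5.8487² = 93.8190.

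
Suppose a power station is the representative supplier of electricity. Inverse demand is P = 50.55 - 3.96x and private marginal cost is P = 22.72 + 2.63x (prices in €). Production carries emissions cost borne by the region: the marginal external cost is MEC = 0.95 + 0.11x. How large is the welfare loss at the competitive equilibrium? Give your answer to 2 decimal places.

Market equilibrium (private): 22.72 + 2.63x = 50.55 - 3.96x → x_m = 4.2231.
Social marginal cost = private MC + MEC = 23.67 + 2.74x.
Set SMC = demand: 23.67 + 2.74x = 50.55 - 3.96x → x* = 4.0119.
The welfare-loss triangle has base |x_m − x*| and height MEC(x_m) (the vertical gap between SMC and demand is zero at x* and MEC at x_m).
DWL = ½ × 0.2112 × 1.4145 = 0.1494.

DWL = €0.15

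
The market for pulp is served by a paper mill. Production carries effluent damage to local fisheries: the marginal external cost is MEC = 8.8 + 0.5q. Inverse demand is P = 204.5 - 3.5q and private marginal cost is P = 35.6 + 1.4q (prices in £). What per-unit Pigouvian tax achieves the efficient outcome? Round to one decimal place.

tax = £23.6 per unit

Social marginal cost = private MC + MEC = 44.4 + 1.9q.
Set SMC = demand: 44.4 + 1.9q = 204.5 - 3.5q → q* = 29.6481.
The Pigouvian tax equals MEC at q*: 8.8 + 0.5×29.6481 = 23.6241.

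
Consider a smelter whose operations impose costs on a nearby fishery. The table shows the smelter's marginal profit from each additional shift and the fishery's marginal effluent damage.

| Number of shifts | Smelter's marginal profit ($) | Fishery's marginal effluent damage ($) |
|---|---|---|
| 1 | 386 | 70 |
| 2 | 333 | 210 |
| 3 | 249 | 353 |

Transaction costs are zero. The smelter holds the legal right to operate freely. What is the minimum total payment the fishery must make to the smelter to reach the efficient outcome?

Left alone the smelter would choose level 3 (marginal profit stays positive).
Efficient level: k* = 2 (marginal profit ≥ marginal effluent damage through 2).
The fishery must at least cover the smelter's forgone profit from cutting 3→2: 249 = 249.

$249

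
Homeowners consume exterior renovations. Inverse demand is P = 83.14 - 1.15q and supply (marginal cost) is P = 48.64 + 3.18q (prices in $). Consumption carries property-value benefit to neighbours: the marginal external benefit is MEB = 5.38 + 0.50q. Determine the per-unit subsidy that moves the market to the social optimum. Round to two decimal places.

subsidy = $10.59 per unit

Social marginal benefit = demand + MEB = 88.52 - 0.65q.
Set SMB = MC: 88.52 - 0.65q = 48.64 + 3.18q → q* = 10.4125.
The Pigouvian subsidy equals MEB at q*: 5.38 + 0.50×10.4125 = 10.5863.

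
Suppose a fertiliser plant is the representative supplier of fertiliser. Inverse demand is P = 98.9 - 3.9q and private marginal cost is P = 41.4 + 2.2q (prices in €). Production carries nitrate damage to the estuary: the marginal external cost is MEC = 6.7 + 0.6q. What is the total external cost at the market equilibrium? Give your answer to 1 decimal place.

Market equilibrium (private): 41.4 + 2.2q = 98.9 - 3.9q → q_m = 9.4262.
Total external cost = ∫₀^{q_m} (6.7 + 0.6q) dq = 6.7×9.4262 + ½×0.6×9.4262² = 89.8115.

€89.8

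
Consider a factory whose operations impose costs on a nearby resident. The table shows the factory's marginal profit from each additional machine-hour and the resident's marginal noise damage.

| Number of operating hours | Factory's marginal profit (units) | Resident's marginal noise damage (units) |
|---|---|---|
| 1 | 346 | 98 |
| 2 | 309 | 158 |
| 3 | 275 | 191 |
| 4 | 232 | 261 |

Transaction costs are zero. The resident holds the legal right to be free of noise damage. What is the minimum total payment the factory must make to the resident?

Efficient level: marginal profit ≥ marginal noise damage through level 3, so k* = 3.
With the resident holding the right, the factory must at least compensate total damage at k*: 98 + 158 + 191 = 447.

447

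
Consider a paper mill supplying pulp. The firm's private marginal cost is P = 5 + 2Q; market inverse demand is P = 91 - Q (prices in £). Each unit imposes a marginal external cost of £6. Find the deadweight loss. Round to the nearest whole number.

Market equilibrium (private): 5 + 2Q = 91 - Q → Q_m = 28.6667.
Social marginal cost = private MC + MEC = 11 + 2Q.
Set SMC = demand: 11 + 2Q = 91 - Q → Q* = 26.6667.
The loss is the area between SMC and demand from Q* to Q_m; with linear curves that's a triangle of height MEC(Q_m).
DWL = ½ × 2.0000 × 6.0000 = 6.0000.

DWL = £6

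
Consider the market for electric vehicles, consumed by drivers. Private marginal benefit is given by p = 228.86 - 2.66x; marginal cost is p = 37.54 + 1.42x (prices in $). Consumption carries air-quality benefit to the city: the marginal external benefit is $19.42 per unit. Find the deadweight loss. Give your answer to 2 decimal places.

Market equilibrium (private): 37.54 + 1.42x = 228.86 - 2.66x → x_m = 46.8922.
Social marginal benefit = demand + MEB = 248.28 - 2.66x.
Set SMB = MC: 248.28 - 2.66x = 37.54 + 1.42x → x* = 51.6520.
The welfare-loss triangle has base |x_m − x*| and height MEB(x_m) (the vertical gap between SMB and MC is zero at x* and MEB at x_m).
DWL = ½ × 4.7598 × 19.4200 = 46.2177.

DWL = $46.22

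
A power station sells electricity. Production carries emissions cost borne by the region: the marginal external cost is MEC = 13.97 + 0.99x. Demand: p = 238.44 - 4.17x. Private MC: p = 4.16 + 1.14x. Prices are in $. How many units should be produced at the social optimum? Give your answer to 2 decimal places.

x* = 34.97

Social marginal cost = private MC + MEC = 18.13 + 2.13x.
Set SMC = demand: 18.13 + 2.13x = 238.44 - 4.17x → x* = 34.9698.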